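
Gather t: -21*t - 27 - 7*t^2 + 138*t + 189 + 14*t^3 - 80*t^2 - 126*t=14*t^3 - 87*t^2 - 9*t + 162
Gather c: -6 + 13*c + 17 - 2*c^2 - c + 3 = -2*c^2 + 12*c + 14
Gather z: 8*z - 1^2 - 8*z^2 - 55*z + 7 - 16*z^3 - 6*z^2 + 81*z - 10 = -16*z^3 - 14*z^2 + 34*z - 4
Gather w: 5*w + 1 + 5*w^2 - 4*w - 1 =5*w^2 + w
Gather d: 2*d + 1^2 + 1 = 2*d + 2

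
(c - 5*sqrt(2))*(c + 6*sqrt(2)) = c^2 + sqrt(2)*c - 60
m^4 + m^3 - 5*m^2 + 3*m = m*(m - 1)^2*(m + 3)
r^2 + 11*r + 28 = (r + 4)*(r + 7)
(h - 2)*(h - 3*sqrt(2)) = h^2 - 3*sqrt(2)*h - 2*h + 6*sqrt(2)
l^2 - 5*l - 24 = (l - 8)*(l + 3)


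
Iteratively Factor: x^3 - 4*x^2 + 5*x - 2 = (x - 1)*(x^2 - 3*x + 2) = (x - 2)*(x - 1)*(x - 1)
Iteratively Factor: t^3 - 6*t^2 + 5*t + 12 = (t - 4)*(t^2 - 2*t - 3) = (t - 4)*(t - 3)*(t + 1)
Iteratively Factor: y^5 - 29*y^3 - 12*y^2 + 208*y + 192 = (y + 3)*(y^4 - 3*y^3 - 20*y^2 + 48*y + 64) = (y - 4)*(y + 3)*(y^3 + y^2 - 16*y - 16) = (y - 4)*(y + 1)*(y + 3)*(y^2 - 16) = (y - 4)*(y + 1)*(y + 3)*(y + 4)*(y - 4)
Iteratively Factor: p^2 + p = (p)*(p + 1)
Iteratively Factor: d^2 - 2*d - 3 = (d + 1)*(d - 3)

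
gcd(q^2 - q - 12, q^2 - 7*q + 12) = q - 4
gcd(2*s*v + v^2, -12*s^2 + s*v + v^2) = 1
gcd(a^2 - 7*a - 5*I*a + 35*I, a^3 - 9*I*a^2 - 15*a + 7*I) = 1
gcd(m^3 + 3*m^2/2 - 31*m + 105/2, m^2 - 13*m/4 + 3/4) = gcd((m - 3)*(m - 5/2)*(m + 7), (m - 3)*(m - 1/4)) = m - 3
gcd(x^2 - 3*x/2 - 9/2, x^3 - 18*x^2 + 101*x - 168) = x - 3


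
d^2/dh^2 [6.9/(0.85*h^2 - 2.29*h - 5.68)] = (9.9705*h^2 - 26.8617*h - 6.9*(1.7*h - 2.29)*(3.4*h - 4.58) - 66.6264)/(-0.85*h^2 + 2.29*h + 5.68)^3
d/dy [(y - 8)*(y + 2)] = 2*y - 6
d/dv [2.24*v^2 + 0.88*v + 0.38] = 4.48*v + 0.88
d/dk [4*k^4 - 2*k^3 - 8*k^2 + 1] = 2*k*(8*k^2 - 3*k - 8)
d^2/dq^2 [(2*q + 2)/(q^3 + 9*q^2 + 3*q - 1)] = 12*(3*(q + 1)*(q^2 + 6*q + 1)^2 - (q^2 + 6*q + (q + 1)*(q + 3) + 1)*(q^3 + 9*q^2 + 3*q - 1))/(q^3 + 9*q^2 + 3*q - 1)^3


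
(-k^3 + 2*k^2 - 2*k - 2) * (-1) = k^3 - 2*k^2 + 2*k + 2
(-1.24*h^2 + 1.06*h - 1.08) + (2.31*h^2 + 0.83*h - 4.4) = 1.07*h^2 + 1.89*h - 5.48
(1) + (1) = 2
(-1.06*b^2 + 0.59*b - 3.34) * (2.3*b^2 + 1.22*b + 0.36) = -2.438*b^4 + 0.0637999999999996*b^3 - 7.3438*b^2 - 3.8624*b - 1.2024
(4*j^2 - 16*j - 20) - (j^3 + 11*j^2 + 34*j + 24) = -j^3 - 7*j^2 - 50*j - 44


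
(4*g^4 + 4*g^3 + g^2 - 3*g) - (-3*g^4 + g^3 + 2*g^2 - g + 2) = 7*g^4 + 3*g^3 - g^2 - 2*g - 2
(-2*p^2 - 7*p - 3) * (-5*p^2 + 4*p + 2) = 10*p^4 + 27*p^3 - 17*p^2 - 26*p - 6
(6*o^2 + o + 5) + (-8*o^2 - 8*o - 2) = -2*o^2 - 7*o + 3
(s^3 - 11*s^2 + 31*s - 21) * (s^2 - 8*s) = s^5 - 19*s^4 + 119*s^3 - 269*s^2 + 168*s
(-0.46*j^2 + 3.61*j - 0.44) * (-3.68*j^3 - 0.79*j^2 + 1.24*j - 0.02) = 1.6928*j^5 - 12.9214*j^4 - 1.8031*j^3 + 4.8332*j^2 - 0.6178*j + 0.0088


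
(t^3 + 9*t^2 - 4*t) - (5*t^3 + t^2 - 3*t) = -4*t^3 + 8*t^2 - t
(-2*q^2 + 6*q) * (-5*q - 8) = 10*q^3 - 14*q^2 - 48*q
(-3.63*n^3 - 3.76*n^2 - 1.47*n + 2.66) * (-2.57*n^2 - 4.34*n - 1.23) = 9.3291*n^5 + 25.4174*n^4 + 24.5612*n^3 + 4.1684*n^2 - 9.7363*n - 3.2718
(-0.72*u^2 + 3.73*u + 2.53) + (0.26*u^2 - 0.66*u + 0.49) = -0.46*u^2 + 3.07*u + 3.02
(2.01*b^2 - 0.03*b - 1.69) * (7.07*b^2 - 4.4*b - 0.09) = 14.2107*b^4 - 9.0561*b^3 - 11.9972*b^2 + 7.4387*b + 0.1521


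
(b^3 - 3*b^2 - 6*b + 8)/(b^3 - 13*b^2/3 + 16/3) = 3*(b^2 + b - 2)/(3*b^2 - b - 4)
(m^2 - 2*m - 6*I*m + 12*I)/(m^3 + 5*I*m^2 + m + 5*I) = (m^2 - 2*m - 6*I*m + 12*I)/(m^3 + 5*I*m^2 + m + 5*I)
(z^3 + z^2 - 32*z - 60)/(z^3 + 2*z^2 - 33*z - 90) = (z + 2)/(z + 3)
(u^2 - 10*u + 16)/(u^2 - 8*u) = (u - 2)/u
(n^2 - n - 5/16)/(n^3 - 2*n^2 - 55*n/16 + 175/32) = 2*(4*n + 1)/(8*n^2 - 6*n - 35)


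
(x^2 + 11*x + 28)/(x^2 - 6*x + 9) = (x^2 + 11*x + 28)/(x^2 - 6*x + 9)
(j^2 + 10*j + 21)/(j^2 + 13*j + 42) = (j + 3)/(j + 6)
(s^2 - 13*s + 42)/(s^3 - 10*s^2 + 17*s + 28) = (s - 6)/(s^2 - 3*s - 4)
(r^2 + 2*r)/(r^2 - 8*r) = (r + 2)/(r - 8)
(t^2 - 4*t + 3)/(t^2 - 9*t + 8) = (t - 3)/(t - 8)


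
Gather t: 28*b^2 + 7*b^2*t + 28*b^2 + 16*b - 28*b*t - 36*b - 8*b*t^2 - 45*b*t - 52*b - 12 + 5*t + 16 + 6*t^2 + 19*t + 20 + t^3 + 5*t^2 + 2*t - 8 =56*b^2 - 72*b + t^3 + t^2*(11 - 8*b) + t*(7*b^2 - 73*b + 26) + 16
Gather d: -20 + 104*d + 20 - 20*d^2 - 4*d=-20*d^2 + 100*d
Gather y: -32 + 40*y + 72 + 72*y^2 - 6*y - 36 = 72*y^2 + 34*y + 4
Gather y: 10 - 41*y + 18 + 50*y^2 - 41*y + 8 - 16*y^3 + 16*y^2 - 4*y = -16*y^3 + 66*y^2 - 86*y + 36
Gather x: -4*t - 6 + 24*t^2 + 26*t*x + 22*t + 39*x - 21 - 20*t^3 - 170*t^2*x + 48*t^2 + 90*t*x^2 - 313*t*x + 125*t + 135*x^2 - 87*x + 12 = -20*t^3 + 72*t^2 + 143*t + x^2*(90*t + 135) + x*(-170*t^2 - 287*t - 48) - 15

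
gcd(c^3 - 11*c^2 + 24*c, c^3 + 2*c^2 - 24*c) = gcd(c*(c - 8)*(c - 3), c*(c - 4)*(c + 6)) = c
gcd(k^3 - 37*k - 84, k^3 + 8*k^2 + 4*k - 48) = k + 4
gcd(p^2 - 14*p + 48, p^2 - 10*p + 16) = p - 8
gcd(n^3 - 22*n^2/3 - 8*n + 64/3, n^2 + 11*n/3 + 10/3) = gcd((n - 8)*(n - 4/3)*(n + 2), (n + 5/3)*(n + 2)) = n + 2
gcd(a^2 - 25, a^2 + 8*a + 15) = a + 5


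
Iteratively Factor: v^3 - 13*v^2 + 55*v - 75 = (v - 5)*(v^2 - 8*v + 15) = (v - 5)^2*(v - 3)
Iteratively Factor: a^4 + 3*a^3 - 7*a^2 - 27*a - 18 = (a + 1)*(a^3 + 2*a^2 - 9*a - 18) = (a - 3)*(a + 1)*(a^2 + 5*a + 6) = (a - 3)*(a + 1)*(a + 2)*(a + 3)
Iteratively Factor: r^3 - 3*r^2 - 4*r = (r + 1)*(r^2 - 4*r) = r*(r + 1)*(r - 4)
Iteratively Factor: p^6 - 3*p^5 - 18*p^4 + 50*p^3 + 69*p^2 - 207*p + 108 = (p + 3)*(p^5 - 6*p^4 + 50*p^2 - 81*p + 36) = (p - 1)*(p + 3)*(p^4 - 5*p^3 - 5*p^2 + 45*p - 36) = (p - 1)*(p + 3)^2*(p^3 - 8*p^2 + 19*p - 12) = (p - 1)^2*(p + 3)^2*(p^2 - 7*p + 12) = (p - 4)*(p - 1)^2*(p + 3)^2*(p - 3)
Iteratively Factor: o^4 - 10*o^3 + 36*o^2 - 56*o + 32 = (o - 2)*(o^3 - 8*o^2 + 20*o - 16) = (o - 2)^2*(o^2 - 6*o + 8) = (o - 4)*(o - 2)^2*(o - 2)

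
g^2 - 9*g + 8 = (g - 8)*(g - 1)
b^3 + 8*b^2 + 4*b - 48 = (b - 2)*(b + 4)*(b + 6)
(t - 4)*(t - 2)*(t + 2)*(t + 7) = t^4 + 3*t^3 - 32*t^2 - 12*t + 112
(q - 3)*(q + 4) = q^2 + q - 12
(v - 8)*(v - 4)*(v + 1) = v^3 - 11*v^2 + 20*v + 32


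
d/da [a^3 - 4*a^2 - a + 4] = 3*a^2 - 8*a - 1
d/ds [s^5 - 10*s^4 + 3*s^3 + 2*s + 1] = 5*s^4 - 40*s^3 + 9*s^2 + 2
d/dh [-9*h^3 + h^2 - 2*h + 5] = -27*h^2 + 2*h - 2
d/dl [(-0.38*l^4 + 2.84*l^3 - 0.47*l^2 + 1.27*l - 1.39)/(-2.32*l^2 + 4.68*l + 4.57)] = (1.7632*l^5 - 11.924*l^4 + 19.636*l^3 + 39.6832*l^2 - 10.7454*l + 12.3091)/(5.3824*l^4 - 21.7152*l^3 + 0.697599999999998*l^2 + 42.7752*l + 20.8849)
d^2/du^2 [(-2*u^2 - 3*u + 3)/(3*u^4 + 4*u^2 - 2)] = 4*(-27*u^8 - 81*u^7 + 147*u^6 - 54*u^5 + 90*u^4 - 114*u^3 + 102*u^2 - 36*u + 8)/(27*u^12 + 108*u^10 + 90*u^8 - 80*u^6 - 60*u^4 + 48*u^2 - 8)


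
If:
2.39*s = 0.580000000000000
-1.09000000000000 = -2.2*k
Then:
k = 0.50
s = 0.24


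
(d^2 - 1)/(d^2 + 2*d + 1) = (d - 1)/(d + 1)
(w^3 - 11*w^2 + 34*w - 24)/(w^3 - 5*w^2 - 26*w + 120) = (w - 1)/(w + 5)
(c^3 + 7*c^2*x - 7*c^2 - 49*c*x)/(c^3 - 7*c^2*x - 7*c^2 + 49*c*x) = (-c - 7*x)/(-c + 7*x)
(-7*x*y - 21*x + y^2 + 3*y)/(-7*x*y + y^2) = (y + 3)/y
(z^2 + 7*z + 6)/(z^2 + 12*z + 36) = (z + 1)/(z + 6)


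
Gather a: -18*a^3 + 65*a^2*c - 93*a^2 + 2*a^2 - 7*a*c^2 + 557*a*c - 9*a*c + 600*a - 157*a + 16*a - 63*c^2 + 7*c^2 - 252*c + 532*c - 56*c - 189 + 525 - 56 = -18*a^3 + a^2*(65*c - 91) + a*(-7*c^2 + 548*c + 459) - 56*c^2 + 224*c + 280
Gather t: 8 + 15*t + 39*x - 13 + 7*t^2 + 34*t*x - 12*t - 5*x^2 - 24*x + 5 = 7*t^2 + t*(34*x + 3) - 5*x^2 + 15*x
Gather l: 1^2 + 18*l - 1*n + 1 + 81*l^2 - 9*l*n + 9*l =81*l^2 + l*(27 - 9*n) - n + 2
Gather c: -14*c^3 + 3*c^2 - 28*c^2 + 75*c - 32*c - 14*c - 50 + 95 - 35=-14*c^3 - 25*c^2 + 29*c + 10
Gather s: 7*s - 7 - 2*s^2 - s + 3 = -2*s^2 + 6*s - 4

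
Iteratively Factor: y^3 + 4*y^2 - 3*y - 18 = (y + 3)*(y^2 + y - 6) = (y - 2)*(y + 3)*(y + 3)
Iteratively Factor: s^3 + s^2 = (s)*(s^2 + s) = s*(s + 1)*(s)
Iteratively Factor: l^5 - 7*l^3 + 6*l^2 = (l)*(l^4 - 7*l^2 + 6*l) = l^2*(l^3 - 7*l + 6) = l^2*(l - 2)*(l^2 + 2*l - 3) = l^2*(l - 2)*(l + 3)*(l - 1)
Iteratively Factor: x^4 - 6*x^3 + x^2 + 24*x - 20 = (x - 1)*(x^3 - 5*x^2 - 4*x + 20) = (x - 1)*(x + 2)*(x^2 - 7*x + 10) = (x - 5)*(x - 1)*(x + 2)*(x - 2)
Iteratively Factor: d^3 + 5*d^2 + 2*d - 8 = (d - 1)*(d^2 + 6*d + 8) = (d - 1)*(d + 4)*(d + 2)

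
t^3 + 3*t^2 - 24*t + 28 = (t - 2)^2*(t + 7)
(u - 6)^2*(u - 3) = u^3 - 15*u^2 + 72*u - 108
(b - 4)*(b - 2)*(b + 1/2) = b^3 - 11*b^2/2 + 5*b + 4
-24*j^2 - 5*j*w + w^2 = (-8*j + w)*(3*j + w)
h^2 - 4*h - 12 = (h - 6)*(h + 2)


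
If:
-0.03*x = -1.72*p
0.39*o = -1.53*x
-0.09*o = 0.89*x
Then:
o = 0.00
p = 0.00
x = 0.00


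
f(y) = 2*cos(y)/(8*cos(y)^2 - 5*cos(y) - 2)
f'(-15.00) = -0.21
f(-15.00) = -0.24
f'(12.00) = -30.25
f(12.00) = -3.23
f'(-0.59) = -21.03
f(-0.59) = -2.63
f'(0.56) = 33.77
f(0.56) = -3.43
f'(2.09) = 1.15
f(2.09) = -0.40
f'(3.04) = 0.02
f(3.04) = -0.18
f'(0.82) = 2.94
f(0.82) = -0.81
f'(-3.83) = 0.20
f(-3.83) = -0.23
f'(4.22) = -1.44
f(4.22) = -0.44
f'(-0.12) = -2.79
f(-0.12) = 2.16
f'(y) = 2*(16*sin(y)*cos(y) - 5*sin(y))*cos(y)/(8*cos(y)^2 - 5*cos(y) - 2)^2 - 2*sin(y)/(8*cos(y)^2 - 5*cos(y) - 2)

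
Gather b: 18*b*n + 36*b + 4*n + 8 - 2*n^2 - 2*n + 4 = b*(18*n + 36) - 2*n^2 + 2*n + 12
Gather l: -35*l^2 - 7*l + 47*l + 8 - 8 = -35*l^2 + 40*l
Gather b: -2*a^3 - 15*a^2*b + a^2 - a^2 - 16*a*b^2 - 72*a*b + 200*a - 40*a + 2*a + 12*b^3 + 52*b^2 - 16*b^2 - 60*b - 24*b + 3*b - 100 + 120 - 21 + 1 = -2*a^3 + 162*a + 12*b^3 + b^2*(36 - 16*a) + b*(-15*a^2 - 72*a - 81)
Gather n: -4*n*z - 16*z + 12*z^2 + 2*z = -4*n*z + 12*z^2 - 14*z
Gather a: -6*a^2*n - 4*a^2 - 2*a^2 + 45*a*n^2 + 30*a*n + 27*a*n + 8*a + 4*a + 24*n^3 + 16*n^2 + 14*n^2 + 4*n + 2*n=a^2*(-6*n - 6) + a*(45*n^2 + 57*n + 12) + 24*n^3 + 30*n^2 + 6*n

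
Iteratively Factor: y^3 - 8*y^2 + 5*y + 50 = (y - 5)*(y^2 - 3*y - 10) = (y - 5)*(y + 2)*(y - 5)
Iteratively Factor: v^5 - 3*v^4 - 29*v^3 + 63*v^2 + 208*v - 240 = (v + 3)*(v^4 - 6*v^3 - 11*v^2 + 96*v - 80) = (v - 1)*(v + 3)*(v^3 - 5*v^2 - 16*v + 80) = (v - 4)*(v - 1)*(v + 3)*(v^2 - v - 20) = (v - 5)*(v - 4)*(v - 1)*(v + 3)*(v + 4)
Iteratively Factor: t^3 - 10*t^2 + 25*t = (t)*(t^2 - 10*t + 25) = t*(t - 5)*(t - 5)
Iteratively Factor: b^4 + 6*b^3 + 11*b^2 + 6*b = (b + 3)*(b^3 + 3*b^2 + 2*b) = (b + 2)*(b + 3)*(b^2 + b) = b*(b + 2)*(b + 3)*(b + 1)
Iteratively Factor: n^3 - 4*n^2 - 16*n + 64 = (n - 4)*(n^2 - 16) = (n - 4)*(n + 4)*(n - 4)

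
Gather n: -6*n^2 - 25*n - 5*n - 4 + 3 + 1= -6*n^2 - 30*n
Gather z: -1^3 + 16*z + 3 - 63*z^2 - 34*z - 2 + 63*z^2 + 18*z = 0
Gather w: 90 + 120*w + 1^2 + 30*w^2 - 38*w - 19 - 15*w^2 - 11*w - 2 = 15*w^2 + 71*w + 70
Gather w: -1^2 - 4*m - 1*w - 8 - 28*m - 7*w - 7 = -32*m - 8*w - 16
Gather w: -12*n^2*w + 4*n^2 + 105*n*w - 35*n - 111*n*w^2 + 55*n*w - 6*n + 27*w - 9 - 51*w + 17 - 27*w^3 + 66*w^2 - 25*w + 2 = 4*n^2 - 41*n - 27*w^3 + w^2*(66 - 111*n) + w*(-12*n^2 + 160*n - 49) + 10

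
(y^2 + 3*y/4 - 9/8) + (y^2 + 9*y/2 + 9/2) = 2*y^2 + 21*y/4 + 27/8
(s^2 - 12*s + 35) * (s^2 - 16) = s^4 - 12*s^3 + 19*s^2 + 192*s - 560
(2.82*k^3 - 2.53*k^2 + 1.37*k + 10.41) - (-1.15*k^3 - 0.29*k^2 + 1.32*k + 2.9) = 3.97*k^3 - 2.24*k^2 + 0.05*k + 7.51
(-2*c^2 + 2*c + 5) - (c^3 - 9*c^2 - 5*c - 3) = -c^3 + 7*c^2 + 7*c + 8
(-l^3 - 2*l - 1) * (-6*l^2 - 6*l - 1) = 6*l^5 + 6*l^4 + 13*l^3 + 18*l^2 + 8*l + 1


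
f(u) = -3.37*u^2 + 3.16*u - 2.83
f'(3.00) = -17.06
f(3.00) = -23.68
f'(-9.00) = 63.82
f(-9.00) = -304.24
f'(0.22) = 1.68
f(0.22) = -2.30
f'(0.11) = 2.42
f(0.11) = -2.52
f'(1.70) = -8.30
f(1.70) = -7.20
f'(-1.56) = 13.67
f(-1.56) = -15.96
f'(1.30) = -5.60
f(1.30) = -4.42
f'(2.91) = -16.45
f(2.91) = -22.17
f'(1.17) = -4.73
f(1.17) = -3.75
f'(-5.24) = 38.48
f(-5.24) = -111.92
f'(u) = 3.16 - 6.74*u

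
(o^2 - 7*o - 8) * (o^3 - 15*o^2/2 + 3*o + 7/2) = o^5 - 29*o^4/2 + 95*o^3/2 + 85*o^2/2 - 97*o/2 - 28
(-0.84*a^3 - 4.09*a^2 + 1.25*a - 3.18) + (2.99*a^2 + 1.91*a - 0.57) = -0.84*a^3 - 1.1*a^2 + 3.16*a - 3.75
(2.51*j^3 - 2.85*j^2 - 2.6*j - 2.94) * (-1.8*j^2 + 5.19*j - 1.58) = -4.518*j^5 + 18.1569*j^4 - 14.0773*j^3 - 3.699*j^2 - 11.1506*j + 4.6452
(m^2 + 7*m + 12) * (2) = 2*m^2 + 14*m + 24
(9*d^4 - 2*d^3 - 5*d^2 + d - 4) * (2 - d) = -9*d^5 + 20*d^4 + d^3 - 11*d^2 + 6*d - 8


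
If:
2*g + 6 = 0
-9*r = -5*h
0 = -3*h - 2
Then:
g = -3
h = -2/3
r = -10/27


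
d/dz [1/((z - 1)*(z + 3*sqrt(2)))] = ((1 - z)*(z + 3*sqrt(2)) - (z - 1)^2)/((z - 1)^3*(z + 3*sqrt(2))^2)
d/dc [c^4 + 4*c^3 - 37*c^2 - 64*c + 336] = 4*c^3 + 12*c^2 - 74*c - 64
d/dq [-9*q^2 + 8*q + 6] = 8 - 18*q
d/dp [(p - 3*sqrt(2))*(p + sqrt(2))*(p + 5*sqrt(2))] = 3*p^2 + 6*sqrt(2)*p - 26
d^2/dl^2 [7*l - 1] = 0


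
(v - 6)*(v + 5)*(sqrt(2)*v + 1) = sqrt(2)*v^3 - sqrt(2)*v^2 + v^2 - 30*sqrt(2)*v - v - 30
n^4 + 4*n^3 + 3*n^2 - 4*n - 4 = (n - 1)*(n + 1)*(n + 2)^2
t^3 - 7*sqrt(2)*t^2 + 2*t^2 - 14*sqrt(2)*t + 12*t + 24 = (t + 2)*(t - 6*sqrt(2))*(t - sqrt(2))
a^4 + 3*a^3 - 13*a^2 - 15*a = a*(a - 3)*(a + 1)*(a + 5)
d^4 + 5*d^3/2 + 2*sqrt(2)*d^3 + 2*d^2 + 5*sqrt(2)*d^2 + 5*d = d*(d + 5/2)*(d + sqrt(2))^2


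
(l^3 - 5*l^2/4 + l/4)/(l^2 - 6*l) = (4*l^2 - 5*l + 1)/(4*(l - 6))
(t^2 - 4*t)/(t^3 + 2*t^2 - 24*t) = 1/(t + 6)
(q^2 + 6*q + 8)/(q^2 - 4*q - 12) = (q + 4)/(q - 6)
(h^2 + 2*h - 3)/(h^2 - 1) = (h + 3)/(h + 1)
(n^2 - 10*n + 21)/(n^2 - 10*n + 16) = (n^2 - 10*n + 21)/(n^2 - 10*n + 16)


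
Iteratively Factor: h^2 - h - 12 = (h - 4)*(h + 3)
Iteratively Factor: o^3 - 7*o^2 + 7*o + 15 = (o - 3)*(o^2 - 4*o - 5) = (o - 5)*(o - 3)*(o + 1)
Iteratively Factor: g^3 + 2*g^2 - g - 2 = (g + 1)*(g^2 + g - 2) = (g - 1)*(g + 1)*(g + 2)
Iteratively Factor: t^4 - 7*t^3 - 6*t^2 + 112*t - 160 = (t - 5)*(t^3 - 2*t^2 - 16*t + 32) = (t - 5)*(t + 4)*(t^2 - 6*t + 8) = (t - 5)*(t - 2)*(t + 4)*(t - 4)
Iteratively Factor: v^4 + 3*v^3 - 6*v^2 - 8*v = (v + 4)*(v^3 - v^2 - 2*v) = (v - 2)*(v + 4)*(v^2 + v) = v*(v - 2)*(v + 4)*(v + 1)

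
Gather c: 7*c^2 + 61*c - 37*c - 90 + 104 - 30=7*c^2 + 24*c - 16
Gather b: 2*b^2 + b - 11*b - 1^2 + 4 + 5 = 2*b^2 - 10*b + 8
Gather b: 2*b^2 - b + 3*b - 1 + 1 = 2*b^2 + 2*b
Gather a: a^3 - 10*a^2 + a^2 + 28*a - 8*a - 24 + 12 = a^3 - 9*a^2 + 20*a - 12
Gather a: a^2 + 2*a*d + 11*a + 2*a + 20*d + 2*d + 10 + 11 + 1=a^2 + a*(2*d + 13) + 22*d + 22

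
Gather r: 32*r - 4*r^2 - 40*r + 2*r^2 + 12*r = -2*r^2 + 4*r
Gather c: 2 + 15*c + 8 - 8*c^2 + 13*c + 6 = -8*c^2 + 28*c + 16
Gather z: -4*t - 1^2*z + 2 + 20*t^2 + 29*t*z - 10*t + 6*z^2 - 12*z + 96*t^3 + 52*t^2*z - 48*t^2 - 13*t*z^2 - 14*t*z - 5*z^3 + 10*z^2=96*t^3 - 28*t^2 - 14*t - 5*z^3 + z^2*(16 - 13*t) + z*(52*t^2 + 15*t - 13) + 2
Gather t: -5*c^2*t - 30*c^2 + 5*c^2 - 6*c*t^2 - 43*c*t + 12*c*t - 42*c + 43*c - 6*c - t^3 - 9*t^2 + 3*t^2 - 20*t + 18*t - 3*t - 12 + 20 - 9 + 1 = -25*c^2 - 5*c - t^3 + t^2*(-6*c - 6) + t*(-5*c^2 - 31*c - 5)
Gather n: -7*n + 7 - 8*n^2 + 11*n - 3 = -8*n^2 + 4*n + 4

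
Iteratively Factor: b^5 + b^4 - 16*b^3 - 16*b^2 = (b)*(b^4 + b^3 - 16*b^2 - 16*b) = b*(b + 1)*(b^3 - 16*b) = b^2*(b + 1)*(b^2 - 16) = b^2*(b - 4)*(b + 1)*(b + 4)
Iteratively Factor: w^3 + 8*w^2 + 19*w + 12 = (w + 4)*(w^2 + 4*w + 3) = (w + 3)*(w + 4)*(w + 1)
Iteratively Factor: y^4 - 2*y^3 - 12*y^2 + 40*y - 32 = (y - 2)*(y^3 - 12*y + 16) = (y - 2)*(y + 4)*(y^2 - 4*y + 4) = (y - 2)^2*(y + 4)*(y - 2)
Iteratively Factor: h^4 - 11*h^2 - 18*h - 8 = (h + 1)*(h^3 - h^2 - 10*h - 8) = (h - 4)*(h + 1)*(h^2 + 3*h + 2) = (h - 4)*(h + 1)^2*(h + 2)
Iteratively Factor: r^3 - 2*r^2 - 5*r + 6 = (r - 1)*(r^2 - r - 6) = (r - 3)*(r - 1)*(r + 2)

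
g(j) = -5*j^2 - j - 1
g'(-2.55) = 24.50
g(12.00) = -733.00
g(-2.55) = -30.96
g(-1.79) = -15.23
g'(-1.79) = 16.90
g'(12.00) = -121.00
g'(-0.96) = 8.60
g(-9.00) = -397.00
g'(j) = -10*j - 1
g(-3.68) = -65.03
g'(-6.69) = 65.90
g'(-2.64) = 25.40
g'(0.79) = -8.90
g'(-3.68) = 35.80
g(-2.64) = -33.21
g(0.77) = -4.73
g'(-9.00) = 89.00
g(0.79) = -4.91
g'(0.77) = -8.70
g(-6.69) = -218.09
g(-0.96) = -4.65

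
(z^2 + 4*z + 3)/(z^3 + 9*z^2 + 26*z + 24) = (z + 1)/(z^2 + 6*z + 8)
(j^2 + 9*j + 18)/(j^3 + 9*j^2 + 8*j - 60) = (j + 3)/(j^2 + 3*j - 10)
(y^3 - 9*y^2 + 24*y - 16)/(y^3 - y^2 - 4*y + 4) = (y^2 - 8*y + 16)/(y^2 - 4)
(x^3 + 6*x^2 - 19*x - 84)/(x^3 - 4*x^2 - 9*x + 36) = (x + 7)/(x - 3)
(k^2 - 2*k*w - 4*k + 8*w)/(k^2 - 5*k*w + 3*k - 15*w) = (k^2 - 2*k*w - 4*k + 8*w)/(k^2 - 5*k*w + 3*k - 15*w)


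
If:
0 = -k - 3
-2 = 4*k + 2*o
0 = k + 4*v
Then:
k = -3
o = 5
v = 3/4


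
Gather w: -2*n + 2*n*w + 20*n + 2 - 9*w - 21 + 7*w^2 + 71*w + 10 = 18*n + 7*w^2 + w*(2*n + 62) - 9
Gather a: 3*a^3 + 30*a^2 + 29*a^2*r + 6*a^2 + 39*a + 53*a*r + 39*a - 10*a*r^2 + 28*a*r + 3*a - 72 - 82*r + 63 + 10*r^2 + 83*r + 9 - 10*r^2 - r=3*a^3 + a^2*(29*r + 36) + a*(-10*r^2 + 81*r + 81)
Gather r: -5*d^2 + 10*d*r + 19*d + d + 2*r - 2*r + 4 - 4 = -5*d^2 + 10*d*r + 20*d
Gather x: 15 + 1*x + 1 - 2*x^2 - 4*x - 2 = -2*x^2 - 3*x + 14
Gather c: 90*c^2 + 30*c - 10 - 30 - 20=90*c^2 + 30*c - 60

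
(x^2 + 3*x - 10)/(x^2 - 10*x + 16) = (x + 5)/(x - 8)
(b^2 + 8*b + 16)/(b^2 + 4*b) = (b + 4)/b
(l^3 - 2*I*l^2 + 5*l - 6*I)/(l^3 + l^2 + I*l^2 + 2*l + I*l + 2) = (l - 3*I)/(l + 1)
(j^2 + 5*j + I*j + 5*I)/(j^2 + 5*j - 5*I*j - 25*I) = (j + I)/(j - 5*I)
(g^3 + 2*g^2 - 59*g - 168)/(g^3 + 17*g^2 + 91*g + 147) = (g - 8)/(g + 7)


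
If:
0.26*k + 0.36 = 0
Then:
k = -1.38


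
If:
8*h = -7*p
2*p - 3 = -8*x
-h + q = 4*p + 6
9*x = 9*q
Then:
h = 35/24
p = -5/3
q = 19/24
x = 19/24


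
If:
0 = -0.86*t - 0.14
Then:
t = -0.16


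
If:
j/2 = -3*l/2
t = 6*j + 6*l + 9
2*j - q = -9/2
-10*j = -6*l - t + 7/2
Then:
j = 11/16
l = -11/48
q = 47/8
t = 47/4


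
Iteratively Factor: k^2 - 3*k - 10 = (k + 2)*(k - 5)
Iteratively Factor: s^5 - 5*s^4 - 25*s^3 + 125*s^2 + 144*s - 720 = (s - 5)*(s^4 - 25*s^2 + 144) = (s - 5)*(s + 3)*(s^3 - 3*s^2 - 16*s + 48) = (s - 5)*(s - 3)*(s + 3)*(s^2 - 16) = (s - 5)*(s - 3)*(s + 3)*(s + 4)*(s - 4)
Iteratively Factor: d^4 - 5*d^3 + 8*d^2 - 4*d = (d - 2)*(d^3 - 3*d^2 + 2*d) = (d - 2)^2*(d^2 - d) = d*(d - 2)^2*(d - 1)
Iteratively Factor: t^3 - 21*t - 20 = (t + 1)*(t^2 - t - 20) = (t - 5)*(t + 1)*(t + 4)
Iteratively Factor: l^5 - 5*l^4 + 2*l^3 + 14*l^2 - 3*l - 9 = (l - 1)*(l^4 - 4*l^3 - 2*l^2 + 12*l + 9) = (l - 3)*(l - 1)*(l^3 - l^2 - 5*l - 3) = (l - 3)*(l - 1)*(l + 1)*(l^2 - 2*l - 3) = (l - 3)*(l - 1)*(l + 1)^2*(l - 3)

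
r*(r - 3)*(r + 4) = r^3 + r^2 - 12*r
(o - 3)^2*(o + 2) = o^3 - 4*o^2 - 3*o + 18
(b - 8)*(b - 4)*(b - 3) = b^3 - 15*b^2 + 68*b - 96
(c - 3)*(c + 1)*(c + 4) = c^3 + 2*c^2 - 11*c - 12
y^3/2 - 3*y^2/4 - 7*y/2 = y*(y/2 + 1)*(y - 7/2)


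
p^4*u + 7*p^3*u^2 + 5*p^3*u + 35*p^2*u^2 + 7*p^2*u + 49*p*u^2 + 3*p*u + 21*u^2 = (p + 1)*(p + 3)*(p + 7*u)*(p*u + u)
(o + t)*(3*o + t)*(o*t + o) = 3*o^3*t + 3*o^3 + 4*o^2*t^2 + 4*o^2*t + o*t^3 + o*t^2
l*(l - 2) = l^2 - 2*l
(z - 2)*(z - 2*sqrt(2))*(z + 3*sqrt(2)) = z^3 - 2*z^2 + sqrt(2)*z^2 - 12*z - 2*sqrt(2)*z + 24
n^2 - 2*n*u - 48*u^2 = (n - 8*u)*(n + 6*u)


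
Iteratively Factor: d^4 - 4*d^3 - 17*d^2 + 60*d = (d + 4)*(d^3 - 8*d^2 + 15*d) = (d - 3)*(d + 4)*(d^2 - 5*d) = (d - 5)*(d - 3)*(d + 4)*(d)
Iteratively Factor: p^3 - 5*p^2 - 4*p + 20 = (p - 5)*(p^2 - 4) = (p - 5)*(p + 2)*(p - 2)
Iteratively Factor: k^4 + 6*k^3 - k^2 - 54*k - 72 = (k - 3)*(k^3 + 9*k^2 + 26*k + 24) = (k - 3)*(k + 2)*(k^2 + 7*k + 12) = (k - 3)*(k + 2)*(k + 3)*(k + 4)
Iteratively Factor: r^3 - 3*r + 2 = (r + 2)*(r^2 - 2*r + 1) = (r - 1)*(r + 2)*(r - 1)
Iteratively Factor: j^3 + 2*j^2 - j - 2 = (j + 1)*(j^2 + j - 2) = (j + 1)*(j + 2)*(j - 1)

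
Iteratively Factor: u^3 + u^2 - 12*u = (u)*(u^2 + u - 12) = u*(u - 3)*(u + 4)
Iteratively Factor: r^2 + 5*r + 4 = (r + 4)*(r + 1)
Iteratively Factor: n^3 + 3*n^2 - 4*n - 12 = (n + 3)*(n^2 - 4) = (n - 2)*(n + 3)*(n + 2)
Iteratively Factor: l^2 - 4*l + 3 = (l - 1)*(l - 3)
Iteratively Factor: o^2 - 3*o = (o - 3)*(o)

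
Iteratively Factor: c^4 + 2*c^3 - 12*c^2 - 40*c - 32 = (c + 2)*(c^3 - 12*c - 16) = (c + 2)^2*(c^2 - 2*c - 8) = (c + 2)^3*(c - 4)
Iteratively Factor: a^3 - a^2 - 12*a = (a + 3)*(a^2 - 4*a) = (a - 4)*(a + 3)*(a)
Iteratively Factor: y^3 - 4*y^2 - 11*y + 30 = (y - 5)*(y^2 + y - 6) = (y - 5)*(y - 2)*(y + 3)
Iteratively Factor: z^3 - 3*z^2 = (z - 3)*(z^2) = z*(z - 3)*(z)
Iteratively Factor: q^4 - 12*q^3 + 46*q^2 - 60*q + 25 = (q - 5)*(q^3 - 7*q^2 + 11*q - 5) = (q - 5)^2*(q^2 - 2*q + 1) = (q - 5)^2*(q - 1)*(q - 1)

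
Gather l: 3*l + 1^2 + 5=3*l + 6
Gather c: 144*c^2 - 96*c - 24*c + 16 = 144*c^2 - 120*c + 16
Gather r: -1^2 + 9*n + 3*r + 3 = 9*n + 3*r + 2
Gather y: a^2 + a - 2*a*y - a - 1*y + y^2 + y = a^2 - 2*a*y + y^2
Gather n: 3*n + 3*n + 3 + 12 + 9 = 6*n + 24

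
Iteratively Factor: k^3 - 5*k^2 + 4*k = (k)*(k^2 - 5*k + 4) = k*(k - 1)*(k - 4)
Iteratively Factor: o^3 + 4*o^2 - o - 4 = (o + 4)*(o^2 - 1) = (o + 1)*(o + 4)*(o - 1)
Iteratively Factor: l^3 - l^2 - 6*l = (l + 2)*(l^2 - 3*l) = l*(l + 2)*(l - 3)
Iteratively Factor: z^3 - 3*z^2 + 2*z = (z - 2)*(z^2 - z) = z*(z - 2)*(z - 1)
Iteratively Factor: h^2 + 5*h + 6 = (h + 3)*(h + 2)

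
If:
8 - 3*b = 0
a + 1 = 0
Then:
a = -1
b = 8/3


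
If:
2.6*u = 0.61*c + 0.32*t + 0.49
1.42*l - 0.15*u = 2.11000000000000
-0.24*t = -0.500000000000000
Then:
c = 4.26229508196721*u - 1.89617486338798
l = 0.105633802816901*u + 1.48591549295775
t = 2.08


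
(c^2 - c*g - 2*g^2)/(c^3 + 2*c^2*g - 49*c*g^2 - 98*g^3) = (c^2 - c*g - 2*g^2)/(c^3 + 2*c^2*g - 49*c*g^2 - 98*g^3)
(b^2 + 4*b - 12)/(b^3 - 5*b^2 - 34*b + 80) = (b + 6)/(b^2 - 3*b - 40)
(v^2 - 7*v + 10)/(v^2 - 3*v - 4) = (-v^2 + 7*v - 10)/(-v^2 + 3*v + 4)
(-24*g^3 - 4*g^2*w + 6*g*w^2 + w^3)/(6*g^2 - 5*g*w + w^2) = (12*g^2 + 8*g*w + w^2)/(-3*g + w)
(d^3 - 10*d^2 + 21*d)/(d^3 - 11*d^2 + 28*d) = (d - 3)/(d - 4)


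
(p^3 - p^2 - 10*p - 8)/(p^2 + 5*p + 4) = (p^2 - 2*p - 8)/(p + 4)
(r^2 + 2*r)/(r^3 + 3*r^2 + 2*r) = 1/(r + 1)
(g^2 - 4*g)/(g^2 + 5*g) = (g - 4)/(g + 5)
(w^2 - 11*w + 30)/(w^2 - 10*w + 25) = (w - 6)/(w - 5)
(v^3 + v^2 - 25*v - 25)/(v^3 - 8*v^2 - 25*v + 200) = (v + 1)/(v - 8)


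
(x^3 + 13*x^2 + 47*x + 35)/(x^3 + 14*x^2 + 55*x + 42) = (x + 5)/(x + 6)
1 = 1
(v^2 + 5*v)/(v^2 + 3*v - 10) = v/(v - 2)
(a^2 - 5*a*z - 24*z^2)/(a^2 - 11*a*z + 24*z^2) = (-a - 3*z)/(-a + 3*z)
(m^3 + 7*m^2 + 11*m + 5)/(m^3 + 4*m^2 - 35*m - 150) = (m^2 + 2*m + 1)/(m^2 - m - 30)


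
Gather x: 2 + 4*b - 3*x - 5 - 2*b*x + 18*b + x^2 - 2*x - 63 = 22*b + x^2 + x*(-2*b - 5) - 66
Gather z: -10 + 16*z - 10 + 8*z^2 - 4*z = 8*z^2 + 12*z - 20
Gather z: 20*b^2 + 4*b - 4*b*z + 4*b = 20*b^2 - 4*b*z + 8*b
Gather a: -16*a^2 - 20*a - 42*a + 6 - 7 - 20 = -16*a^2 - 62*a - 21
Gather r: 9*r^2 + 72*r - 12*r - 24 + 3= 9*r^2 + 60*r - 21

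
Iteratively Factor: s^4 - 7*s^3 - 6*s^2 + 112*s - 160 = (s + 4)*(s^3 - 11*s^2 + 38*s - 40) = (s - 5)*(s + 4)*(s^2 - 6*s + 8) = (s - 5)*(s - 2)*(s + 4)*(s - 4)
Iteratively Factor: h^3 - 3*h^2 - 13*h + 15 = (h - 1)*(h^2 - 2*h - 15) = (h - 1)*(h + 3)*(h - 5)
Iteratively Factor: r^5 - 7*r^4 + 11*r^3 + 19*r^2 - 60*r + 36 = (r - 2)*(r^4 - 5*r^3 + r^2 + 21*r - 18) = (r - 2)*(r + 2)*(r^3 - 7*r^2 + 15*r - 9) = (r - 2)*(r - 1)*(r + 2)*(r^2 - 6*r + 9) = (r - 3)*(r - 2)*(r - 1)*(r + 2)*(r - 3)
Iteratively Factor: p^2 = (p)*(p)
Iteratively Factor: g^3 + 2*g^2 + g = (g + 1)*(g^2 + g) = g*(g + 1)*(g + 1)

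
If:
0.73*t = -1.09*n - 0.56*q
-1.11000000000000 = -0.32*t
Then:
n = -0.513761467889908*q - 2.32310779816514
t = 3.47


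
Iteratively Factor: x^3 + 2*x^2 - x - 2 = (x + 1)*(x^2 + x - 2) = (x + 1)*(x + 2)*(x - 1)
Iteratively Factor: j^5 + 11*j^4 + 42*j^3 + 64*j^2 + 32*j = (j + 4)*(j^4 + 7*j^3 + 14*j^2 + 8*j) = (j + 2)*(j + 4)*(j^3 + 5*j^2 + 4*j) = (j + 1)*(j + 2)*(j + 4)*(j^2 + 4*j) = j*(j + 1)*(j + 2)*(j + 4)*(j + 4)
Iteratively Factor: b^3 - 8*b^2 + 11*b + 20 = (b - 5)*(b^2 - 3*b - 4) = (b - 5)*(b - 4)*(b + 1)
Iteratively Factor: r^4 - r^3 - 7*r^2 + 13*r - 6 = (r + 3)*(r^3 - 4*r^2 + 5*r - 2) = (r - 1)*(r + 3)*(r^2 - 3*r + 2) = (r - 2)*(r - 1)*(r + 3)*(r - 1)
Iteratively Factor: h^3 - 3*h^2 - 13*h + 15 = (h + 3)*(h^2 - 6*h + 5) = (h - 5)*(h + 3)*(h - 1)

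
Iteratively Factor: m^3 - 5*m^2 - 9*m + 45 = (m + 3)*(m^2 - 8*m + 15) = (m - 5)*(m + 3)*(m - 3)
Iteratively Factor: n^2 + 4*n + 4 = (n + 2)*(n + 2)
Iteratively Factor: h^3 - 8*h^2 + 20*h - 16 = (h - 2)*(h^2 - 6*h + 8) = (h - 2)^2*(h - 4)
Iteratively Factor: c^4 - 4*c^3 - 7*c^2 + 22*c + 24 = (c - 3)*(c^3 - c^2 - 10*c - 8) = (c - 3)*(c + 1)*(c^2 - 2*c - 8) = (c - 4)*(c - 3)*(c + 1)*(c + 2)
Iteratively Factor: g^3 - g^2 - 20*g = (g - 5)*(g^2 + 4*g) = (g - 5)*(g + 4)*(g)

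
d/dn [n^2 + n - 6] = 2*n + 1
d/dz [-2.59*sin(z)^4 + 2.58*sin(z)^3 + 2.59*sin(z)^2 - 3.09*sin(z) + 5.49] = 1.295*sin(4*z) - 1.155*cos(z) - 1.935*cos(3*z)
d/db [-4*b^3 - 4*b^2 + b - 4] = -12*b^2 - 8*b + 1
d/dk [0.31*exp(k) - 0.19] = 0.31*exp(k)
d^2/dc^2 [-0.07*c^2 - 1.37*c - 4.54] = -0.140000000000000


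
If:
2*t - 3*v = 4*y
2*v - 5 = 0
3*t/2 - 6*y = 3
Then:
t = 11/2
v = 5/2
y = 7/8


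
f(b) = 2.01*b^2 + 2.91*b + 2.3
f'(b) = 4.02*b + 2.91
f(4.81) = 62.80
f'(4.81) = 22.25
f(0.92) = 6.68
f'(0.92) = 6.61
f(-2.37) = 6.69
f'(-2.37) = -6.62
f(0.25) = 3.15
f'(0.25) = 3.92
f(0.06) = 2.48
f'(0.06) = 3.15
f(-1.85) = 3.80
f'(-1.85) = -4.53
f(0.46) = 4.06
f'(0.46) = 4.76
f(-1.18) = 1.66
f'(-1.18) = -1.83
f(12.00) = 326.66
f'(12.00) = 51.15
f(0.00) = 2.30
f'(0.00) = 2.91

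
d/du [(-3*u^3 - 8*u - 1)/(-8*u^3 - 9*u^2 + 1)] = (27*u^4 - 128*u^3 - 105*u^2 - 18*u - 8)/(64*u^6 + 144*u^5 + 81*u^4 - 16*u^3 - 18*u^2 + 1)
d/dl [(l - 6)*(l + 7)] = 2*l + 1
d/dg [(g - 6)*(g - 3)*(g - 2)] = 3*g^2 - 22*g + 36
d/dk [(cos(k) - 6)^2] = 2*(6 - cos(k))*sin(k)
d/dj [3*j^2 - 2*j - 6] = 6*j - 2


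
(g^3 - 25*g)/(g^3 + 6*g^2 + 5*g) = (g - 5)/(g + 1)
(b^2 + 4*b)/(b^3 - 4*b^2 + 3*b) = (b + 4)/(b^2 - 4*b + 3)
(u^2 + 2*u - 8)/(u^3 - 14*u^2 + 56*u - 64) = (u + 4)/(u^2 - 12*u + 32)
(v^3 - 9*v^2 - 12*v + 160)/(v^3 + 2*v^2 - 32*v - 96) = (v^2 - 13*v + 40)/(v^2 - 2*v - 24)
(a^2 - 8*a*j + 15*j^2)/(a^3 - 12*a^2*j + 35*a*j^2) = (a - 3*j)/(a*(a - 7*j))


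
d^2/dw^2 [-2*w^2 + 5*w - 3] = -4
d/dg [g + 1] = 1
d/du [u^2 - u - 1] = 2*u - 1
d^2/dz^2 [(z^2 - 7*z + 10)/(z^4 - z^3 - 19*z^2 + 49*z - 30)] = 2*(3*z^5 - 27*z^4 - 22*z^3 + 150*z^2 + 435*z - 1115)/(z^9 + 3*z^8 - 48*z^7 - 56*z^6 + 906*z^5 - 618*z^4 - 5768*z^3 + 13680*z^2 - 11475*z + 3375)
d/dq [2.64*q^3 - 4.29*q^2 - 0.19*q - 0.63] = 7.92*q^2 - 8.58*q - 0.19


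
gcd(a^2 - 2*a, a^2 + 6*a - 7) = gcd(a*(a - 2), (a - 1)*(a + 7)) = 1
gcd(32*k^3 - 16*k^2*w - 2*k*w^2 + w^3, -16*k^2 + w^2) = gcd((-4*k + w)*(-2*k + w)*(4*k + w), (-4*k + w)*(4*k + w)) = -16*k^2 + w^2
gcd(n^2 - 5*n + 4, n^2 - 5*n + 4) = n^2 - 5*n + 4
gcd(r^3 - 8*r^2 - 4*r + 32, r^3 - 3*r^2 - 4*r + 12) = r^2 - 4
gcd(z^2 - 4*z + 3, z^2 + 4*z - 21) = z - 3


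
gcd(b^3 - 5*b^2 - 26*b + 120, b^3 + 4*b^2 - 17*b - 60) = b^2 + b - 20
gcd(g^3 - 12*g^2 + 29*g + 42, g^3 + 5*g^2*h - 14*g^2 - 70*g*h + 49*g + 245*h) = g - 7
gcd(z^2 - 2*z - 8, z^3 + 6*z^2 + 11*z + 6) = z + 2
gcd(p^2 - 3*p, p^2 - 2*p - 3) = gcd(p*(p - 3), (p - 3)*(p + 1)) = p - 3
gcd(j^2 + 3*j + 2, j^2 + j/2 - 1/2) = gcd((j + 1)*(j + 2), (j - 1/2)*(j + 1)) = j + 1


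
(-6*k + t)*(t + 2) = -6*k*t - 12*k + t^2 + 2*t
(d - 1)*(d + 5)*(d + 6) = d^3 + 10*d^2 + 19*d - 30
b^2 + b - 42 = (b - 6)*(b + 7)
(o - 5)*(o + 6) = o^2 + o - 30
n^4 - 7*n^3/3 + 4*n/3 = n*(n - 2)*(n - 1)*(n + 2/3)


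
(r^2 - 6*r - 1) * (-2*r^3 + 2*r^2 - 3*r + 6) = -2*r^5 + 14*r^4 - 13*r^3 + 22*r^2 - 33*r - 6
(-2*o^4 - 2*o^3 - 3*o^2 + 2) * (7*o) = -14*o^5 - 14*o^4 - 21*o^3 + 14*o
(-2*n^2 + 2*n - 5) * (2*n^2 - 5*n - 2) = -4*n^4 + 14*n^3 - 16*n^2 + 21*n + 10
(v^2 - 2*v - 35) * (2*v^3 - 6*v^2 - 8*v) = 2*v^5 - 10*v^4 - 66*v^3 + 226*v^2 + 280*v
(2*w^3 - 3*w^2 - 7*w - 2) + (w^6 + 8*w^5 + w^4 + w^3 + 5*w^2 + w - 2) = w^6 + 8*w^5 + w^4 + 3*w^3 + 2*w^2 - 6*w - 4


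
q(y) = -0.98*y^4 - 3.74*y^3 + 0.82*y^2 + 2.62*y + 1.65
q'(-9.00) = 1936.72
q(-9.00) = -3658.83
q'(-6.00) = 435.58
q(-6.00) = -446.79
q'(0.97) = -9.92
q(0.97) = 0.68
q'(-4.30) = 99.78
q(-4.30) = -32.14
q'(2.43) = -115.90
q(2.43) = -74.98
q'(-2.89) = -1.21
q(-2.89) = 22.84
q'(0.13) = 2.63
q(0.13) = 2.00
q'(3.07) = -211.52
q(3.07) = -177.85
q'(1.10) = -14.37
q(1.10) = -0.89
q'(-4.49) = 123.89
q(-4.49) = -53.34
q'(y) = -3.92*y^3 - 11.22*y^2 + 1.64*y + 2.62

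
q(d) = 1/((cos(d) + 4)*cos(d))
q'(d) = sin(d)/((cos(d) + 4)*cos(d)^2) + sin(d)/((cos(d) + 4)^2*cos(d)) = 2*(cos(d) + 2)*sin(d)/((cos(d) + 4)^2*cos(d)^2)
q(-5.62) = 0.27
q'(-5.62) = 0.24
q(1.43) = 1.72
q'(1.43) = 12.55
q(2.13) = -0.54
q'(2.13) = 0.74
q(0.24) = 0.21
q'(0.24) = 0.06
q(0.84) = 0.32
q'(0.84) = 0.41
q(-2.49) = -0.39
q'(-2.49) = -0.23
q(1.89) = -0.86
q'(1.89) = 2.39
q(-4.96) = 0.96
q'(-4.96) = 4.02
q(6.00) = 0.21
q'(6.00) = -0.07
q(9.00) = -0.36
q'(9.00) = 0.11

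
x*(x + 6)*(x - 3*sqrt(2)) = x^3 - 3*sqrt(2)*x^2 + 6*x^2 - 18*sqrt(2)*x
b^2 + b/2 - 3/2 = (b - 1)*(b + 3/2)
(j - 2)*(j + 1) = j^2 - j - 2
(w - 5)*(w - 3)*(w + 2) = w^3 - 6*w^2 - w + 30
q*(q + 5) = q^2 + 5*q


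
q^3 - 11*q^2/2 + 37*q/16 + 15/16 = (q - 5)*(q - 3/4)*(q + 1/4)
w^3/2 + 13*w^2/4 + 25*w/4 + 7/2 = (w/2 + 1)*(w + 1)*(w + 7/2)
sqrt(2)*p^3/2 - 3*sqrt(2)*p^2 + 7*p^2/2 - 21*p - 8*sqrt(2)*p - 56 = (p - 8)*(p + 7*sqrt(2)/2)*(sqrt(2)*p/2 + sqrt(2))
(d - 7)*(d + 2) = d^2 - 5*d - 14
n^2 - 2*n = n*(n - 2)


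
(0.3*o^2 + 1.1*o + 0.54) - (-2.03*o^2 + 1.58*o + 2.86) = 2.33*o^2 - 0.48*o - 2.32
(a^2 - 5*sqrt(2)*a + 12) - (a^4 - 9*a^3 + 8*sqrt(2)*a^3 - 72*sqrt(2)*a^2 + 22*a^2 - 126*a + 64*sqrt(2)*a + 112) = -a^4 - 8*sqrt(2)*a^3 + 9*a^3 - 21*a^2 + 72*sqrt(2)*a^2 - 69*sqrt(2)*a + 126*a - 100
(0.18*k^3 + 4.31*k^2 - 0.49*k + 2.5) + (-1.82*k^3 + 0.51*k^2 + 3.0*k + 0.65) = -1.64*k^3 + 4.82*k^2 + 2.51*k + 3.15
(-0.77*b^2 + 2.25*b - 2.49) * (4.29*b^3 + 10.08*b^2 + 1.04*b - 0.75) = -3.3033*b^5 + 1.8909*b^4 + 11.1971*b^3 - 22.1817*b^2 - 4.2771*b + 1.8675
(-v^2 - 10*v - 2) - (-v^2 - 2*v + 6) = -8*v - 8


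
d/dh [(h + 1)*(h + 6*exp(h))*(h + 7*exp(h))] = 13*h^2*exp(h) + 3*h^2 + 84*h*exp(2*h) + 39*h*exp(h) + 2*h + 126*exp(2*h) + 13*exp(h)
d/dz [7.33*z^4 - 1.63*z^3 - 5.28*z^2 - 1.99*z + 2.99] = 29.32*z^3 - 4.89*z^2 - 10.56*z - 1.99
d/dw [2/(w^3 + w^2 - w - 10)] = 2*(-3*w^2 - 2*w + 1)/(w^3 + w^2 - w - 10)^2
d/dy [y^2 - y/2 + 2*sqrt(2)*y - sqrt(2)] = 2*y - 1/2 + 2*sqrt(2)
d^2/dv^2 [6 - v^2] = -2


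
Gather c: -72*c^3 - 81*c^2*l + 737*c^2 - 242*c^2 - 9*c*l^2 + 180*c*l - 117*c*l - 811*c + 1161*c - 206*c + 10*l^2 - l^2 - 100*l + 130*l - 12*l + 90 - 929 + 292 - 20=-72*c^3 + c^2*(495 - 81*l) + c*(-9*l^2 + 63*l + 144) + 9*l^2 + 18*l - 567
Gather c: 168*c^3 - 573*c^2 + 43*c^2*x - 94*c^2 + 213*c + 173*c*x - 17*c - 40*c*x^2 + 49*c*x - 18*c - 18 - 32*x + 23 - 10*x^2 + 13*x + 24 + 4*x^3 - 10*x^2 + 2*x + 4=168*c^3 + c^2*(43*x - 667) + c*(-40*x^2 + 222*x + 178) + 4*x^3 - 20*x^2 - 17*x + 33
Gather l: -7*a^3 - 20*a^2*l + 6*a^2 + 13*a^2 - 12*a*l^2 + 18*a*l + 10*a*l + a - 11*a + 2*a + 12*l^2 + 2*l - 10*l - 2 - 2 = -7*a^3 + 19*a^2 - 8*a + l^2*(12 - 12*a) + l*(-20*a^2 + 28*a - 8) - 4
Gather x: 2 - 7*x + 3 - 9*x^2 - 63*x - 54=-9*x^2 - 70*x - 49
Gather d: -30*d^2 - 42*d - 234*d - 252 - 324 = -30*d^2 - 276*d - 576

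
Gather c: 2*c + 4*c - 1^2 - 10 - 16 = 6*c - 27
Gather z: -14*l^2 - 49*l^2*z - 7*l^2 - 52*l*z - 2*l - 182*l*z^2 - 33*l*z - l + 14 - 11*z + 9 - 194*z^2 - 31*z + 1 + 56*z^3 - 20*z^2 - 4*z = -21*l^2 - 3*l + 56*z^3 + z^2*(-182*l - 214) + z*(-49*l^2 - 85*l - 46) + 24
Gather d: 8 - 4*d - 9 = -4*d - 1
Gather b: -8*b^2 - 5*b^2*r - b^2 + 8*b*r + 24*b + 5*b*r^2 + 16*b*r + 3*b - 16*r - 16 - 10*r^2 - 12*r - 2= b^2*(-5*r - 9) + b*(5*r^2 + 24*r + 27) - 10*r^2 - 28*r - 18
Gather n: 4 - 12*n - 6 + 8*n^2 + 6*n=8*n^2 - 6*n - 2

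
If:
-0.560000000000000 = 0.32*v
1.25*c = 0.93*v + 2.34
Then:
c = 0.57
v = -1.75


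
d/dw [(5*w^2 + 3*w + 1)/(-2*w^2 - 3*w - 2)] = (-9*w^2 - 16*w - 3)/(4*w^4 + 12*w^3 + 17*w^2 + 12*w + 4)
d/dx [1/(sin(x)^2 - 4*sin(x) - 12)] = 2*(2 - sin(x))*cos(x)/((sin(x) - 6)^2*(sin(x) + 2)^2)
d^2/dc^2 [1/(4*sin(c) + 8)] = (2*sin(c) + cos(c)^2 + 1)/(4*(sin(c) + 2)^3)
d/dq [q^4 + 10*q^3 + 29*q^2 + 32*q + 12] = 4*q^3 + 30*q^2 + 58*q + 32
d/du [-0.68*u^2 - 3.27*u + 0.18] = -1.36*u - 3.27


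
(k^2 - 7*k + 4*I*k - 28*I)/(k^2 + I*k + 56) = (k^2 + k*(-7 + 4*I) - 28*I)/(k^2 + I*k + 56)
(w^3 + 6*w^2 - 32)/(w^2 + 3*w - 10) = (w^2 + 8*w + 16)/(w + 5)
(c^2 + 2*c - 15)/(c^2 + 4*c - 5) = (c - 3)/(c - 1)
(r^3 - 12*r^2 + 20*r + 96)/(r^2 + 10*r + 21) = (r^3 - 12*r^2 + 20*r + 96)/(r^2 + 10*r + 21)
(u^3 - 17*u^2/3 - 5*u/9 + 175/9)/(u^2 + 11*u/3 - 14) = (3*u^2 - 10*u - 25)/(3*(u + 6))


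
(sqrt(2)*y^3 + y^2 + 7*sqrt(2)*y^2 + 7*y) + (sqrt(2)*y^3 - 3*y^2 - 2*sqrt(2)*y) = 2*sqrt(2)*y^3 - 2*y^2 + 7*sqrt(2)*y^2 - 2*sqrt(2)*y + 7*y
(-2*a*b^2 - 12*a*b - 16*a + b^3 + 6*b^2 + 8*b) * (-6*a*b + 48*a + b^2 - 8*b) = 12*a^2*b^3 - 24*a^2*b^2 - 480*a^2*b - 768*a^2 - 8*a*b^4 + 16*a*b^3 + 320*a*b^2 + 512*a*b + b^5 - 2*b^4 - 40*b^3 - 64*b^2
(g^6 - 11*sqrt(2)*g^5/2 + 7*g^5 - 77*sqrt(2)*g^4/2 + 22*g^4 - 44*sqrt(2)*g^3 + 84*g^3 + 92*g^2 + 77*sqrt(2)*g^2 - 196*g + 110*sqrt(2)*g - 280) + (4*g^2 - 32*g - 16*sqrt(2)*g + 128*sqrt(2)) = g^6 - 11*sqrt(2)*g^5/2 + 7*g^5 - 77*sqrt(2)*g^4/2 + 22*g^4 - 44*sqrt(2)*g^3 + 84*g^3 + 96*g^2 + 77*sqrt(2)*g^2 - 228*g + 94*sqrt(2)*g - 280 + 128*sqrt(2)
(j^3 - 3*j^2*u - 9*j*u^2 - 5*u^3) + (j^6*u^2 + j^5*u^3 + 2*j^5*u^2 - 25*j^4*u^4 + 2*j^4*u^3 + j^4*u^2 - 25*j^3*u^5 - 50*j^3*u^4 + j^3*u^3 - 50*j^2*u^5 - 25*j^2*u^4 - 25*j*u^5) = j^6*u^2 + j^5*u^3 + 2*j^5*u^2 - 25*j^4*u^4 + 2*j^4*u^3 + j^4*u^2 - 25*j^3*u^5 - 50*j^3*u^4 + j^3*u^3 + j^3 - 50*j^2*u^5 - 25*j^2*u^4 - 3*j^2*u - 25*j*u^5 - 9*j*u^2 - 5*u^3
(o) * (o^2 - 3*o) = o^3 - 3*o^2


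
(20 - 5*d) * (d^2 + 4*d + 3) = -5*d^3 + 65*d + 60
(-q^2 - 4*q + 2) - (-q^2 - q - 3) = 5 - 3*q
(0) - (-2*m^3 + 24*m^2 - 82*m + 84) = 2*m^3 - 24*m^2 + 82*m - 84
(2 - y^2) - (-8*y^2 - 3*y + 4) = 7*y^2 + 3*y - 2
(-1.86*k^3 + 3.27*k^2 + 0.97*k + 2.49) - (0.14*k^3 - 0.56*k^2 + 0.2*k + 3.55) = -2.0*k^3 + 3.83*k^2 + 0.77*k - 1.06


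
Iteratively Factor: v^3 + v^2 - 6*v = (v)*(v^2 + v - 6) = v*(v + 3)*(v - 2)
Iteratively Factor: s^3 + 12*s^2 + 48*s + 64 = (s + 4)*(s^2 + 8*s + 16) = (s + 4)^2*(s + 4)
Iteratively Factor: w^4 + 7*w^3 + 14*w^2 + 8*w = (w + 1)*(w^3 + 6*w^2 + 8*w) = (w + 1)*(w + 2)*(w^2 + 4*w) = w*(w + 1)*(w + 2)*(w + 4)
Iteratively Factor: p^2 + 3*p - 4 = (p - 1)*(p + 4)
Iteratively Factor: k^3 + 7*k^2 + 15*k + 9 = (k + 3)*(k^2 + 4*k + 3) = (k + 3)^2*(k + 1)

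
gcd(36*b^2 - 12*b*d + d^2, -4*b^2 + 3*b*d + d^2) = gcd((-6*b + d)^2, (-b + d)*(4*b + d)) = 1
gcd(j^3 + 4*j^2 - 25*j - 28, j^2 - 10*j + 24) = j - 4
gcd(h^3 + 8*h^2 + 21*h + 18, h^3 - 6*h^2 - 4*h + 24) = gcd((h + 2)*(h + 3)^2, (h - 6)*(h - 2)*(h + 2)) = h + 2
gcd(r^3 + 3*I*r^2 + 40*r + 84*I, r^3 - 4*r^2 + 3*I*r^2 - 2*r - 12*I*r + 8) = r + 2*I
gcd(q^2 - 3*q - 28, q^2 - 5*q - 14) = q - 7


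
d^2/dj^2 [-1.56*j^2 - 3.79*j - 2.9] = -3.12000000000000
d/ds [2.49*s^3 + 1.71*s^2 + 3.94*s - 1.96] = 7.47*s^2 + 3.42*s + 3.94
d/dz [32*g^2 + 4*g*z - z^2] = 4*g - 2*z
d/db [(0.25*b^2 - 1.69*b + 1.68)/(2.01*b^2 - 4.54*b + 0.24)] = (2.2619*b^2 - 6.6336*b + 7.2216)/(4.0401*b^4 - 18.2508*b^3 + 21.5764*b^2 - 2.1792*b + 0.0576)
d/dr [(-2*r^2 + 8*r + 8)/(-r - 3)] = 2*(r^2 + 6*r - 8)/(r^2 + 6*r + 9)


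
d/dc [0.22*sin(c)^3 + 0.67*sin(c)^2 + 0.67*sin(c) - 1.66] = (0.66*sin(c)^2 + 1.34*sin(c) + 0.67)*cos(c)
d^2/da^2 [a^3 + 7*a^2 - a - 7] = 6*a + 14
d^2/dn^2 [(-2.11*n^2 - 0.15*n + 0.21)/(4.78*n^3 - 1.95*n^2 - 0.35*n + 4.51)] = (-96.4202479999999*n^6 - 20.56356*n^5 + 44.786688*n^4 + 606.736352*n^3 - 69.85116*n^2 - 34.217928*n - 82.563632)/(109.215352*n^9 - 133.66314*n^8 + 30.53703*n^7 + 321.298077*n^6 - 254.462235*n^5 + 5.45981999999999*n^4 + 310.102609*n^3 - 117.33216*n^2 - 21.357105*n + 91.733851)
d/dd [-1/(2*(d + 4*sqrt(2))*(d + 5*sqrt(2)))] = (d + 9*sqrt(2)/2)/((d + 4*sqrt(2))^2*(d + 5*sqrt(2))^2)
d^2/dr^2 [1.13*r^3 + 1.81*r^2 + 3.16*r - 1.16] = 6.78*r + 3.62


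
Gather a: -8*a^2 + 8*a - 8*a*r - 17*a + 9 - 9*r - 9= -8*a^2 + a*(-8*r - 9) - 9*r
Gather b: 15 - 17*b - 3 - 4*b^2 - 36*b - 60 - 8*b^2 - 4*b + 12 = -12*b^2 - 57*b - 36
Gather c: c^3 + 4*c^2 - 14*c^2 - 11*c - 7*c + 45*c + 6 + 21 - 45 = c^3 - 10*c^2 + 27*c - 18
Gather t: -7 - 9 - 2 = -18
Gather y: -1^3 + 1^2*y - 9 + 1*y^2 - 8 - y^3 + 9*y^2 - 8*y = -y^3 + 10*y^2 - 7*y - 18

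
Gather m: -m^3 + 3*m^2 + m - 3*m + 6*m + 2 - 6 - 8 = -m^3 + 3*m^2 + 4*m - 12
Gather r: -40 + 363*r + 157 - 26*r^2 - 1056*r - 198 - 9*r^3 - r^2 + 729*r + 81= -9*r^3 - 27*r^2 + 36*r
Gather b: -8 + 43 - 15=20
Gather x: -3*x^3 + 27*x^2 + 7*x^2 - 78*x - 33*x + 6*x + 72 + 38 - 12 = -3*x^3 + 34*x^2 - 105*x + 98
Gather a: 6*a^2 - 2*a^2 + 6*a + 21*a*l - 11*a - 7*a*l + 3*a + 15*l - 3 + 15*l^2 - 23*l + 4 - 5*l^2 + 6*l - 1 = 4*a^2 + a*(14*l - 2) + 10*l^2 - 2*l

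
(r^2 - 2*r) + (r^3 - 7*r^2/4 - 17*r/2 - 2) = r^3 - 3*r^2/4 - 21*r/2 - 2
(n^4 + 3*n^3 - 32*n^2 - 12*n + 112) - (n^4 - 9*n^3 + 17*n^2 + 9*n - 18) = 12*n^3 - 49*n^2 - 21*n + 130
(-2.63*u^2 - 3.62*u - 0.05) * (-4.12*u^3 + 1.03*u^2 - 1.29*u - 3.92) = 10.8356*u^5 + 12.2055*u^4 - 0.1299*u^3 + 14.9279*u^2 + 14.2549*u + 0.196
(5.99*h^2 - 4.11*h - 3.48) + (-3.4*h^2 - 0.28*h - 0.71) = 2.59*h^2 - 4.39*h - 4.19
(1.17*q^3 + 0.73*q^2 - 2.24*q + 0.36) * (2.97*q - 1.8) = 3.4749*q^4 + 0.0621*q^3 - 7.9668*q^2 + 5.1012*q - 0.648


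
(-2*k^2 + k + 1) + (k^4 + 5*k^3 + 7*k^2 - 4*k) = k^4 + 5*k^3 + 5*k^2 - 3*k + 1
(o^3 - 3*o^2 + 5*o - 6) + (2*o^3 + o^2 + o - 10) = 3*o^3 - 2*o^2 + 6*o - 16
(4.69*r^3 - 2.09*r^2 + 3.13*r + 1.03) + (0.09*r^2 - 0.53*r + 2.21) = 4.69*r^3 - 2.0*r^2 + 2.6*r + 3.24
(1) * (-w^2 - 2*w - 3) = -w^2 - 2*w - 3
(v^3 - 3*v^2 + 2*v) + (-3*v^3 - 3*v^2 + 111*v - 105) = -2*v^3 - 6*v^2 + 113*v - 105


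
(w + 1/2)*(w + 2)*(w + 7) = w^3 + 19*w^2/2 + 37*w/2 + 7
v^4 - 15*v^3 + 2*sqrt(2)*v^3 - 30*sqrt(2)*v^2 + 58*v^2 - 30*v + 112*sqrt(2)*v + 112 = (v - 8)*(v - 7)*(v + sqrt(2))^2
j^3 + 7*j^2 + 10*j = j*(j + 2)*(j + 5)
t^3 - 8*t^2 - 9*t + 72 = (t - 8)*(t - 3)*(t + 3)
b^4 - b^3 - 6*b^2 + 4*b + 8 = (b - 2)^2*(b + 1)*(b + 2)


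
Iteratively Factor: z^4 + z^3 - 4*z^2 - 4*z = (z)*(z^3 + z^2 - 4*z - 4) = z*(z - 2)*(z^2 + 3*z + 2) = z*(z - 2)*(z + 1)*(z + 2)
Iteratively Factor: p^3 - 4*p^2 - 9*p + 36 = (p + 3)*(p^2 - 7*p + 12) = (p - 3)*(p + 3)*(p - 4)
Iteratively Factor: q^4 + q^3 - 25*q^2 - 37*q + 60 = (q + 4)*(q^3 - 3*q^2 - 13*q + 15) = (q - 1)*(q + 4)*(q^2 - 2*q - 15) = (q - 5)*(q - 1)*(q + 4)*(q + 3)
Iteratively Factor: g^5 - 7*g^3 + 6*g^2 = (g + 3)*(g^4 - 3*g^3 + 2*g^2) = g*(g + 3)*(g^3 - 3*g^2 + 2*g) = g*(g - 1)*(g + 3)*(g^2 - 2*g) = g*(g - 2)*(g - 1)*(g + 3)*(g)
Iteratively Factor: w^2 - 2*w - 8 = (w - 4)*(w + 2)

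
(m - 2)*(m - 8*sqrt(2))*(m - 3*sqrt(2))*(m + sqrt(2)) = m^4 - 10*sqrt(2)*m^3 - 2*m^3 + 26*m^2 + 20*sqrt(2)*m^2 - 52*m + 48*sqrt(2)*m - 96*sqrt(2)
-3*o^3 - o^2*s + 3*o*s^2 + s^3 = (-o + s)*(o + s)*(3*o + s)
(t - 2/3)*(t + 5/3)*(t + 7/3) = t^3 + 10*t^2/3 + 11*t/9 - 70/27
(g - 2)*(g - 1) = g^2 - 3*g + 2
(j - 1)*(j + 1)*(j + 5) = j^3 + 5*j^2 - j - 5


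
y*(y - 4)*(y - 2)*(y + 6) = y^4 - 28*y^2 + 48*y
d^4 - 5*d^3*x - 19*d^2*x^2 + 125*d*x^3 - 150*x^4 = (d - 5*x)*(d - 3*x)*(d - 2*x)*(d + 5*x)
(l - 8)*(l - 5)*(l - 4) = l^3 - 17*l^2 + 92*l - 160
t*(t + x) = t^2 + t*x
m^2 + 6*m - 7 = (m - 1)*(m + 7)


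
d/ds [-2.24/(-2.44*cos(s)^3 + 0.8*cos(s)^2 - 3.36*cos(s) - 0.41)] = (16.3968*cos(s)^2 - 3.584*cos(s) + 7.5264)*sin(s)/(2.44*cos(s)^3 - 0.8*cos(s)^2 + 3.36*cos(s) + 0.41)^2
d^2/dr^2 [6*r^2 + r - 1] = 12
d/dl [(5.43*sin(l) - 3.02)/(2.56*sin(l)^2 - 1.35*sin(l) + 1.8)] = (-13.9008*sin(l)^2 + 15.4624*sin(l) + 5.697)*cos(l)/(6.5536*sin(l)^4 - 6.912*sin(l)^3 + 11.0385*sin(l)^2 - 4.86*sin(l) + 3.24)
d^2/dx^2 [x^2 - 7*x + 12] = 2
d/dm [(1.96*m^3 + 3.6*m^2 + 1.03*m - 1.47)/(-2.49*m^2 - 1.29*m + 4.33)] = (-4.8804*m^4 - 5.0568*m^3 + 23.3811*m^2 + 23.8554*m + 2.5636)/(6.2001*m^4 + 6.4242*m^3 - 19.8993*m^2 - 11.1714*m + 18.7489)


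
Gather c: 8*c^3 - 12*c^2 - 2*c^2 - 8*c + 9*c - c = 8*c^3 - 14*c^2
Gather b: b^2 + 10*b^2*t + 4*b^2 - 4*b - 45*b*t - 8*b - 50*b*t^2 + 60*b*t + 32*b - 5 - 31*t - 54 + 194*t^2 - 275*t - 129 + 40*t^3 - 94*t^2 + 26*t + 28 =b^2*(10*t + 5) + b*(-50*t^2 + 15*t + 20) + 40*t^3 + 100*t^2 - 280*t - 160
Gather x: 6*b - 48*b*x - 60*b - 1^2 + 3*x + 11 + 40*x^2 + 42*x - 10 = -54*b + 40*x^2 + x*(45 - 48*b)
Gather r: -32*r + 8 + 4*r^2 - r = 4*r^2 - 33*r + 8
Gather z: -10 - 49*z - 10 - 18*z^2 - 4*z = -18*z^2 - 53*z - 20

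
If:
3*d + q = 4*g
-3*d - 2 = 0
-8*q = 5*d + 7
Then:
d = -2/3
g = -59/96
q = -11/24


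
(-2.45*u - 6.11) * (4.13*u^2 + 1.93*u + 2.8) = -10.1185*u^3 - 29.9628*u^2 - 18.6523*u - 17.108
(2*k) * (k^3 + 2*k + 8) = 2*k^4 + 4*k^2 + 16*k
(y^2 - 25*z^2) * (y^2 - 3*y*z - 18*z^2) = y^4 - 3*y^3*z - 43*y^2*z^2 + 75*y*z^3 + 450*z^4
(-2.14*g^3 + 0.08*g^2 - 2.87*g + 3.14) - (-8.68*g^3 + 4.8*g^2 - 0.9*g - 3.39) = 6.54*g^3 - 4.72*g^2 - 1.97*g + 6.53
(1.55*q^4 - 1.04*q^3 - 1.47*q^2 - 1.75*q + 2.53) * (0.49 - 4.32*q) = -6.696*q^5 + 5.2523*q^4 + 5.8408*q^3 + 6.8397*q^2 - 11.7871*q + 1.2397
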